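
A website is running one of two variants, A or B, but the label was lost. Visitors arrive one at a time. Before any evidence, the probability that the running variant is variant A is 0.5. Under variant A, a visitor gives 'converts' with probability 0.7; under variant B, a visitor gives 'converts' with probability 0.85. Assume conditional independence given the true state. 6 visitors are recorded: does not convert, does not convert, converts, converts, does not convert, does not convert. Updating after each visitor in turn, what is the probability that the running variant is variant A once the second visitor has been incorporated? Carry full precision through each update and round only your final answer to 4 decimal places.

0.8000

Each posterior becomes the prior for the next update.
After 'does not convert': P(A) = 0.3·0.5000 / (0.3·0.5000 + 0.15·0.5000) ≈ 0.6667
After 'does not convert': P(A) = 0.3·0.6667 / (0.3·0.6667 + 0.15·0.3333) ≈ 0.8000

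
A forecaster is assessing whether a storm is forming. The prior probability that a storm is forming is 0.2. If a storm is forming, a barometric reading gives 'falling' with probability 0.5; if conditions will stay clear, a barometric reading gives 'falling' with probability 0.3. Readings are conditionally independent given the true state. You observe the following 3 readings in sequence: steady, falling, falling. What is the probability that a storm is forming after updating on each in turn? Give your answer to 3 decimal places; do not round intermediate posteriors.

0.332

Each posterior becomes the prior for the next update.
After 'steady': P(storm) = 0.5·0.2000 / (0.5·0.2000 + 0.7·0.8000) ≈ 0.1515
After 'falling': P(storm) = 0.5·0.1515 / (0.5·0.1515 + 0.3·0.8485) ≈ 0.2294
After 'falling': P(storm) = 0.5·0.2294 / (0.5·0.2294 + 0.3·0.7706) ≈ 0.3316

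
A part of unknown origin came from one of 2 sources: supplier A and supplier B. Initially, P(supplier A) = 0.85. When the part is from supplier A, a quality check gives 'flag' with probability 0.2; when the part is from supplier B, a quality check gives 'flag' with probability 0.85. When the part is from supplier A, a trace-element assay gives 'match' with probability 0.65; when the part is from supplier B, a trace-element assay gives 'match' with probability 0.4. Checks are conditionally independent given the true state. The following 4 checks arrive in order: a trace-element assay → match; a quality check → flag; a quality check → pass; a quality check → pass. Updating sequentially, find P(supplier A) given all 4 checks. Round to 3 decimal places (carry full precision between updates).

After a trace-element assay='match': P(supplier A) = 0.65·0.8500 / (0.65·0.8500 + 0.4·0.1500) ≈ 0.9020
After a quality check='flag': P(supplier A) = 0.2·0.9020 / (0.2·0.9020 + 0.85·0.0980) ≈ 0.6842
After a quality check='pass': P(supplier A) = 0.8·0.6842 / (0.8·0.6842 + 0.15·0.3158) ≈ 0.9204
After a quality check='pass': P(supplier A) = 0.8·0.9204 / (0.8·0.9204 + 0.15·0.0796) ≈ 0.9840

0.984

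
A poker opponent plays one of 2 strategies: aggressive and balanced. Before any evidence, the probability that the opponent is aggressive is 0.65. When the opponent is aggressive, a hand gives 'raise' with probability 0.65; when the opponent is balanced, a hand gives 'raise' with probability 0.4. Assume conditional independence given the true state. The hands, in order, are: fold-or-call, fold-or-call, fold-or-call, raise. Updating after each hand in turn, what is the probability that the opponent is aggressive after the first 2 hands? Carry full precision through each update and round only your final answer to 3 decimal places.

0.387

Apply Bayes' rule sequentially, carrying P(aggressive) forward.
After 'fold-or-call': P(aggressive) = 0.35·0.6500 / (0.35·0.6500 + 0.6·0.3500) ≈ 0.5200
After 'fold-or-call': P(aggressive) = 0.35·0.5200 / (0.35·0.5200 + 0.6·0.4800) ≈ 0.3872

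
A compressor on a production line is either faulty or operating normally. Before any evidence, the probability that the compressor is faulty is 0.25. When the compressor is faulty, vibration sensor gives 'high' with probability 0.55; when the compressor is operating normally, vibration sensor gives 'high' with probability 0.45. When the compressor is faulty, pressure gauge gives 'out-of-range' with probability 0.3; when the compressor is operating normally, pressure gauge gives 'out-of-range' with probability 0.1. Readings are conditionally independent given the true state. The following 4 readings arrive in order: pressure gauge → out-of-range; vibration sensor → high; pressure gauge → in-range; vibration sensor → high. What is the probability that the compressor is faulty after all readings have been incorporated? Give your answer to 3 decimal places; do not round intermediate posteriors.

After pressure gauge='out-of-range': P(faulty) = 0.3·0.2500 / (0.3·0.2500 + 0.1·0.7500) ≈ 0.5000
After vibration sensor='high': P(faulty) = 0.55·0.5000 / (0.55·0.5000 + 0.45·0.5000) ≈ 0.5500
After pressure gauge='in-range': P(faulty) = 0.7·0.5500 / (0.7·0.5500 + 0.9·0.4500) ≈ 0.4873
After vibration sensor='high': P(faulty) = 0.55·0.4873 / (0.55·0.4873 + 0.45·0.5127) ≈ 0.5374

0.537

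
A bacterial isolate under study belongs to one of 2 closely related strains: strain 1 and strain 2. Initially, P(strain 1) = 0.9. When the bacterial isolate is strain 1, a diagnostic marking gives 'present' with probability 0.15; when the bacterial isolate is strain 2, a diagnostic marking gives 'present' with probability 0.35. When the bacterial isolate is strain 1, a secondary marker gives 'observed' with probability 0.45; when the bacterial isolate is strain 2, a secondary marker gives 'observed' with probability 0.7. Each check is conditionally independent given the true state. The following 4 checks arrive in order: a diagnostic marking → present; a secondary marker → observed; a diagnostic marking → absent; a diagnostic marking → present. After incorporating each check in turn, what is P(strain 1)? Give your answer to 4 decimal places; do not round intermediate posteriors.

After a diagnostic marking='present': P(strain 1) = 0.15·0.9000 / (0.15·0.9000 + 0.35·0.1000) ≈ 0.7941
After a secondary marker='observed': P(strain 1) = 0.45·0.7941 / (0.45·0.7941 + 0.7·0.2059) ≈ 0.7126
After a diagnostic marking='absent': P(strain 1) = 0.85·0.7126 / (0.85·0.7126 + 0.65·0.2874) ≈ 0.7643
After a diagnostic marking='present': P(strain 1) = 0.15·0.7643 / (0.15·0.7643 + 0.35·0.2357) ≈ 0.5815

0.5815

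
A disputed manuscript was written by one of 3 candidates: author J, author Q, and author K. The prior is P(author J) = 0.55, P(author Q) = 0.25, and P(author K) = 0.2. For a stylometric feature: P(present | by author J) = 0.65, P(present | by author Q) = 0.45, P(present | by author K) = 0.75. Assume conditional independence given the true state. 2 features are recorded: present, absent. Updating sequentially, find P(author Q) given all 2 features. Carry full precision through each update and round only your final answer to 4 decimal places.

After 'present': normaliser = 0.65·0.5500 + 0.45·0.2500 + 0.75·0.2000; P(author J) ≈ 0.5766, P(author Q) ≈ 0.1815, P(author K) ≈ 0.2419
After 'absent': normaliser = 0.35·0.5766 + 0.55·0.1815 + 0.25·0.2419; P(author J) ≈ 0.5573, P(author Q) ≈ 0.2756, P(author K) ≈ 0.1670

0.2756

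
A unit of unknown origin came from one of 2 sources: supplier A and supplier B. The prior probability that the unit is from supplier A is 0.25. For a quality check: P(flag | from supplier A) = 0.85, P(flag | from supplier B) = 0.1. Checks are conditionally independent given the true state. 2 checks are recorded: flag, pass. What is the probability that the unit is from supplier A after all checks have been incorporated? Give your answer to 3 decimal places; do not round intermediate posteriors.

After 'flag': P(supplier A) = 0.85·0.2500 / (0.85·0.2500 + 0.1·0.7500) ≈ 0.7391
After 'pass': P(supplier A) = 0.15·0.7391 / (0.15·0.7391 + 0.9·0.2609) ≈ 0.3208

0.321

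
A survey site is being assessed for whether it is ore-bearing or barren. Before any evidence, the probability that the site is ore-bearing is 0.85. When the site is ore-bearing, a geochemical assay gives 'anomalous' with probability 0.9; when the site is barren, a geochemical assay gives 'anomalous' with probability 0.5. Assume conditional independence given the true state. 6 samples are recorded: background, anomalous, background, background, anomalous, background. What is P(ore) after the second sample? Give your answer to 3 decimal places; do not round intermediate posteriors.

0.671

After 'background': P(ore) = 0.1·0.8500 / (0.1·0.8500 + 0.5·0.1500) ≈ 0.5312
After 'anomalous': P(ore) = 0.9·0.5312 / (0.9·0.5312 + 0.5·0.4688) ≈ 0.6711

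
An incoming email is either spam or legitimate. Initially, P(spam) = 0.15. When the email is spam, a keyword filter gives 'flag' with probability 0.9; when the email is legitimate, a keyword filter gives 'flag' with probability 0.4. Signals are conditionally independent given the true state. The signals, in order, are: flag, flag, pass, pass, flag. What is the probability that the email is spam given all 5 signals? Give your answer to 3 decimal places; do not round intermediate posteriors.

0.053

After 'flag': P(spam) = 0.9·0.1500 / (0.9·0.1500 + 0.4·0.8500) ≈ 0.2842
After 'flag': P(spam) = 0.9·0.2842 / (0.9·0.2842 + 0.4·0.7158) ≈ 0.4718
After 'pass': P(spam) = 0.1·0.4718 / (0.1·0.4718 + 0.6·0.5282) ≈ 0.1296
After 'pass': P(spam) = 0.1·0.1296 / (0.1·0.1296 + 0.6·0.8704) ≈ 0.0242
After 'flag': P(spam) = 0.9·0.0242 / (0.9·0.0242 + 0.4·0.9758) ≈ 0.0529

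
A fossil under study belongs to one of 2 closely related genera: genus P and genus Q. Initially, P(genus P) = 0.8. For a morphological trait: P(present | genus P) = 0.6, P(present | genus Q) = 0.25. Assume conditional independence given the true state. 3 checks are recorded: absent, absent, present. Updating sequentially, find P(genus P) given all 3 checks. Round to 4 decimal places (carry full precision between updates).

0.7320

After 'absent': P(genus P) = 0.4·0.8000 / (0.4·0.8000 + 0.75·0.2000) ≈ 0.6809
After 'absent': P(genus P) = 0.4·0.6809 / (0.4·0.6809 + 0.75·0.3191) ≈ 0.5322
After 'present': P(genus P) = 0.6·0.5322 / (0.6·0.5322 + 0.25·0.4678) ≈ 0.7320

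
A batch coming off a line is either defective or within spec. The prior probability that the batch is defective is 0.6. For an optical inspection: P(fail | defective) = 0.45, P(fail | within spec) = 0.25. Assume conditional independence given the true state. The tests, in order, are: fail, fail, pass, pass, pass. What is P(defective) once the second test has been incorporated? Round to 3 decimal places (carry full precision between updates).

0.829

After 'fail': P(defective) = 0.45·0.6000 / (0.45·0.6000 + 0.25·0.4000) ≈ 0.7297
After 'fail': P(defective) = 0.45·0.7297 / (0.45·0.7297 + 0.25·0.2703) ≈ 0.8294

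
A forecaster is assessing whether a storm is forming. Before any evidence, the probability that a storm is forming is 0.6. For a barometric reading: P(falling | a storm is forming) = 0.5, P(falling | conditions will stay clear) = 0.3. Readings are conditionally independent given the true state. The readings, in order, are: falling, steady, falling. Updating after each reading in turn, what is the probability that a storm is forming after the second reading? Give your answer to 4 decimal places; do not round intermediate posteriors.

After 'falling': P(storm) = 0.5·0.6000 / (0.5·0.6000 + 0.3·0.4000) ≈ 0.7143
After 'steady': P(storm) = 0.5·0.7143 / (0.5·0.7143 + 0.7·0.2857) ≈ 0.6410

0.6410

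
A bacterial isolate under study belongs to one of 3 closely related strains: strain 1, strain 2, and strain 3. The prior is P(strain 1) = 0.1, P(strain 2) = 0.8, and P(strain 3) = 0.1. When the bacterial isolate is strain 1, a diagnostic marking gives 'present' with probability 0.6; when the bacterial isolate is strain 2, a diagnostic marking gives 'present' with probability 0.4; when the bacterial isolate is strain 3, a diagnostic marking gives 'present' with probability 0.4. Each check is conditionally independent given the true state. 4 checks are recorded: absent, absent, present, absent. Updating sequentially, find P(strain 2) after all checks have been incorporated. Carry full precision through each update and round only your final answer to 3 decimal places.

Apply Bayes' rule sequentially, carrying P(strain 2) forward.
After 'absent': normaliser = 0.4·0.1000 + 0.6·0.8000 + 0.6·0.1000; P(strain 1) ≈ 0.0690, P(strain 2) ≈ 0.8276, P(strain 3) ≈ 0.1034
After 'absent': normaliser = 0.4·0.0690 + 0.6·0.8276 + 0.6·0.1034; P(strain 1) ≈ 0.0471, P(strain 2) ≈ 0.8471, P(strain 3) ≈ 0.1059
After 'present': normaliser = 0.6·0.0471 + 0.4·0.8471 + 0.4·0.1059; P(strain 1) ≈ 0.0690, P(strain 2) ≈ 0.8276, P(strain 3) ≈ 0.1034
After 'absent': normaliser = 0.4·0.0690 + 0.6·0.8276 + 0.6·0.1034; P(strain 1) ≈ 0.0471, P(strain 2) ≈ 0.8471, P(strain 3) ≈ 0.1059

0.847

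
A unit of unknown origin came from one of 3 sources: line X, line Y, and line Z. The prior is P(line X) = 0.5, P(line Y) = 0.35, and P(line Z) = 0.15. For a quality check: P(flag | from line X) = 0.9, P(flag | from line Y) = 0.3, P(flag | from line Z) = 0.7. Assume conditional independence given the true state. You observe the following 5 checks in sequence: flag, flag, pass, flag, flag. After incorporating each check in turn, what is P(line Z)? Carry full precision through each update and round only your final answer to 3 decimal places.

0.237

After 'flag': normaliser = 0.9·0.5000 + 0.3·0.3500 + 0.7·0.1500; P(line X) ≈ 0.6818, P(line Y) ≈ 0.1591, P(line Z) ≈ 0.1591
After 'flag': normaliser = 0.9·0.6818 + 0.3·0.1591 + 0.7·0.1591; P(line X) ≈ 0.7941, P(line Y) ≈ 0.0618, P(line Z) ≈ 0.1441
After 'pass': normaliser = 0.1·0.7941 + 0.7·0.0618 + 0.3·0.1441; P(line X) ≈ 0.4787, P(line Y) ≈ 0.2606, P(line Z) ≈ 0.2606
After 'flag': normaliser = 0.9·0.4787 + 0.3·0.2606 + 0.7·0.2606; P(line X) ≈ 0.6231, P(line Y) ≈ 0.1131, P(line Z) ≈ 0.2638
After 'flag': normaliser = 0.9·0.6231 + 0.3·0.1131 + 0.7·0.2638; P(line X) ≈ 0.7195, P(line Y) ≈ 0.0435, P(line Z) ≈ 0.2370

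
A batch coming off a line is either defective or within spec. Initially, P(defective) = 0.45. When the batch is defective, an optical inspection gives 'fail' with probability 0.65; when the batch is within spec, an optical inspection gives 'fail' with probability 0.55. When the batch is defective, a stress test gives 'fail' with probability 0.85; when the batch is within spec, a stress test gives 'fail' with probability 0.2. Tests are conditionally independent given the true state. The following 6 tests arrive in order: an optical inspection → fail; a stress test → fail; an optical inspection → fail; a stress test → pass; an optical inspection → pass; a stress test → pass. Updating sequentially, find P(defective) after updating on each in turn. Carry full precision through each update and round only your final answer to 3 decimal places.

After an optical inspection='fail': P(defective) = 0.65·0.4500 / (0.65·0.4500 + 0.55·0.5500) ≈ 0.4916
After a stress test='fail': P(defective) = 0.85·0.4916 / (0.85·0.4916 + 0.2·0.5084) ≈ 0.8043
After an optical inspection='fail': P(defective) = 0.65·0.8043 / (0.65·0.8043 + 0.55·0.1957) ≈ 0.8293
After a stress test='pass': P(defective) = 0.15·0.8293 / (0.15·0.8293 + 0.8·0.1707) ≈ 0.4766
After an optical inspection='pass': P(defective) = 0.35·0.4766 / (0.35·0.4766 + 0.45·0.5234) ≈ 0.4146
After a stress test='pass': P(defective) = 0.15·0.4146 / (0.15·0.4146 + 0.8·0.5854) ≈ 0.1172

0.117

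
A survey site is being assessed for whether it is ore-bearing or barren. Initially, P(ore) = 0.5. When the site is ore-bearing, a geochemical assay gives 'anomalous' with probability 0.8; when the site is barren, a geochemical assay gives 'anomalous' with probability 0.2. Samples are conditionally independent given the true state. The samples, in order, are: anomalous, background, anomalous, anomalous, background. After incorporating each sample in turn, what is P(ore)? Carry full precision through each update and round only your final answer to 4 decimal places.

Apply Bayes' rule sequentially, carrying P(ore) forward.
After 'anomalous': P(ore) = 0.8·0.5000 / (0.8·0.5000 + 0.2·0.5000) ≈ 0.8000
After 'background': P(ore) = 0.2·0.8000 / (0.2·0.8000 + 0.8·0.2000) ≈ 0.5000
After 'anomalous': P(ore) = 0.8·0.5000 / (0.8·0.5000 + 0.2·0.5000) ≈ 0.8000
After 'anomalous': P(ore) = 0.8·0.8000 / (0.8·0.8000 + 0.2·0.2000) ≈ 0.9412
After 'background': P(ore) = 0.2·0.9412 / (0.2·0.9412 + 0.8·0.0588) ≈ 0.8000

0.8000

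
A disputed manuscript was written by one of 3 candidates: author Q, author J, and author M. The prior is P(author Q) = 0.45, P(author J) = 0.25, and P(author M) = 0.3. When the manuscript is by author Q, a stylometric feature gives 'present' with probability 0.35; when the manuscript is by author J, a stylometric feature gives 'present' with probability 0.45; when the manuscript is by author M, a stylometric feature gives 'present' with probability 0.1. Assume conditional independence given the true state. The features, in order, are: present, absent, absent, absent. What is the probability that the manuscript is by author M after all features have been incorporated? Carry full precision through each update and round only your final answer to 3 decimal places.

0.261

Apply Bayes' rule sequentially, carrying P(author M) forward.
After 'present': normaliser = 0.35·0.4500 + 0.45·0.2500 + 0.1·0.3000; P(author Q) ≈ 0.5250, P(author J) ≈ 0.3750, P(author M) ≈ 0.1000
After 'absent': normaliser = 0.65·0.5250 + 0.55·0.3750 + 0.9·0.1000; P(author Q) ≈ 0.5353, P(author J) ≈ 0.3235, P(author M) ≈ 0.1412
After 'absent': normaliser = 0.65·0.5353 + 0.55·0.3235 + 0.9·0.1412; P(author Q) ≈ 0.5329, P(author J) ≈ 0.2725, P(author M) ≈ 0.1946
After 'absent': normaliser = 0.65·0.5329 + 0.55·0.2725 + 0.9·0.1946; P(author Q) ≈ 0.5159, P(author J) ≈ 0.2232, P(author M) ≈ 0.2609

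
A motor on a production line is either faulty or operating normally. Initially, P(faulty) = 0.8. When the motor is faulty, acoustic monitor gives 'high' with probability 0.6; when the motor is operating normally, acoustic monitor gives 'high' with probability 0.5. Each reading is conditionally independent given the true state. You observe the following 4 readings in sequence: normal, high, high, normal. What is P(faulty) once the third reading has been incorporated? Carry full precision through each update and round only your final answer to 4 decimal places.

0.8217

After 'normal': P(faulty) = 0.4·0.8000 / (0.4·0.8000 + 0.5·0.2000) ≈ 0.7619
After 'high': P(faulty) = 0.6·0.7619 / (0.6·0.7619 + 0.5·0.2381) ≈ 0.7934
After 'high': P(faulty) = 0.6·0.7934 / (0.6·0.7934 + 0.5·0.2066) ≈ 0.8217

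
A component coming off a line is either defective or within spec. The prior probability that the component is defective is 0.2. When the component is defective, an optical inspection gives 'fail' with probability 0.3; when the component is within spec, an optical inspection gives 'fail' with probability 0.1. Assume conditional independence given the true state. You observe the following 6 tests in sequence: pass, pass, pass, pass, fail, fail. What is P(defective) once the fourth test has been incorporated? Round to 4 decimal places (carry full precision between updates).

After 'pass': P(defective) = 0.7·0.2000 / (0.7·0.2000 + 0.9·0.8000) ≈ 0.1628
After 'pass': P(defective) = 0.7·0.1628 / (0.7·0.1628 + 0.9·0.8372) ≈ 0.1314
After 'pass': P(defective) = 0.7·0.1314 / (0.7·0.1314 + 0.9·0.8686) ≈ 0.1052
After 'pass': P(defective) = 0.7·0.1052 / (0.7·0.1052 + 0.9·0.8948) ≈ 0.0838

0.0838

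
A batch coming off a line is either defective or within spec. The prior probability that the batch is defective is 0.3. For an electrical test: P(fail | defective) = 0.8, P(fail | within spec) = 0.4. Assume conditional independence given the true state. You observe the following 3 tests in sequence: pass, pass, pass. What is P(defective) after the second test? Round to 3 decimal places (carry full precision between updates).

Apply Bayes' rule sequentially, carrying P(defective) forward.
After 'pass': P(defective) = 0.2·0.3000 / (0.2·0.3000 + 0.6·0.7000) ≈ 0.1250
After 'pass': P(defective) = 0.2·0.1250 / (0.2·0.1250 + 0.6·0.8750) ≈ 0.0455

0.045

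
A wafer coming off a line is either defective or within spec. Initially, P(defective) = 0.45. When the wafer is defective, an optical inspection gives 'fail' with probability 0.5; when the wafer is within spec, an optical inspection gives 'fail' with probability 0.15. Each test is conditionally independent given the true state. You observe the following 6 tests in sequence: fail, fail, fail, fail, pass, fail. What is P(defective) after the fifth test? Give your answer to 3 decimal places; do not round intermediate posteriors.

After 'fail': P(defective) = 0.5·0.4500 / (0.5·0.4500 + 0.15·0.5500) ≈ 0.7317
After 'fail': P(defective) = 0.5·0.7317 / (0.5·0.7317 + 0.15·0.2683) ≈ 0.9009
After 'fail': P(defective) = 0.5·0.9009 / (0.5·0.9009 + 0.15·0.0991) ≈ 0.9681
After 'fail': P(defective) = 0.5·0.9681 / (0.5·0.9681 + 0.15·0.0319) ≈ 0.9902
After 'pass': P(defective) = 0.5·0.9902 / (0.5·0.9902 + 0.85·0.0098) ≈ 0.9834

0.983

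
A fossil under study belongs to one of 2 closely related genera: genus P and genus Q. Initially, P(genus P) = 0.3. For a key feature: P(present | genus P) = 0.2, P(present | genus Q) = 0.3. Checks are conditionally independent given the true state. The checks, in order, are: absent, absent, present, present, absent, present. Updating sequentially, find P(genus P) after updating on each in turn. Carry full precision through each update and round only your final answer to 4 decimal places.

0.1593

After 'absent': P(genus P) = 0.8·0.3000 / (0.8·0.3000 + 0.7·0.7000) ≈ 0.3288
After 'absent': P(genus P) = 0.8·0.3288 / (0.8·0.3288 + 0.7·0.6712) ≈ 0.3589
After 'present': P(genus P) = 0.2·0.3589 / (0.2·0.3589 + 0.3·0.6411) ≈ 0.2718
After 'present': P(genus P) = 0.2·0.2718 / (0.2·0.2718 + 0.3·0.7282) ≈ 0.1992
After 'absent': P(genus P) = 0.8·0.1992 / (0.8·0.1992 + 0.7·0.8008) ≈ 0.2214
After 'present': P(genus P) = 0.2·0.2214 / (0.2·0.2214 + 0.3·0.7786) ≈ 0.1593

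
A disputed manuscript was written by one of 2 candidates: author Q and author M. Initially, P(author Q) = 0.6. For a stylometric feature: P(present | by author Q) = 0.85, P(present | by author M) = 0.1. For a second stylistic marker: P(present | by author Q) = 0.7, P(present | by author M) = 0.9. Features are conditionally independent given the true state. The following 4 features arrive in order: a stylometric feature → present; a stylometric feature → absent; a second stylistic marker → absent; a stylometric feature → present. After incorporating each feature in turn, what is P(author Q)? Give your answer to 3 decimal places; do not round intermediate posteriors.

0.982

After a stylometric feature='present': P(author Q) = 0.85·0.6000 / (0.85·0.6000 + 0.1·0.4000) ≈ 0.9273
After a stylometric feature='absent': P(author Q) = 0.15·0.9273 / (0.15·0.9273 + 0.9·0.0727) ≈ 0.6800
After a second stylistic marker='absent': P(author Q) = 0.3·0.6800 / (0.3·0.6800 + 0.1·0.3200) ≈ 0.8644
After a stylometric feature='present': P(author Q) = 0.85·0.8644 / (0.85·0.8644 + 0.1·0.1356) ≈ 0.9819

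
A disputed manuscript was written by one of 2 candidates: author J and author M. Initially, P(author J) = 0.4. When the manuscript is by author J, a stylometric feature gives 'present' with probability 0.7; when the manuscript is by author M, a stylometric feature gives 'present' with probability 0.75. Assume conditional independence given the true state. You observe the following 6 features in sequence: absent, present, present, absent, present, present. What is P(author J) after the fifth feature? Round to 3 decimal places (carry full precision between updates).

0.438

Each posterior becomes the prior for the next update.
After 'absent': P(author J) = 0.3·0.4000 / (0.3·0.4000 + 0.25·0.6000) ≈ 0.4444
After 'present': P(author J) = 0.7·0.4444 / (0.7·0.4444 + 0.75·0.5556) ≈ 0.4275
After 'present': P(author J) = 0.7·0.4275 / (0.7·0.4275 + 0.75·0.5725) ≈ 0.4107
After 'absent': P(author J) = 0.3·0.4107 / (0.3·0.4107 + 0.25·0.5893) ≈ 0.4554
After 'present': P(author J) = 0.7·0.4554 / (0.7·0.4554 + 0.75·0.5446) ≈ 0.4384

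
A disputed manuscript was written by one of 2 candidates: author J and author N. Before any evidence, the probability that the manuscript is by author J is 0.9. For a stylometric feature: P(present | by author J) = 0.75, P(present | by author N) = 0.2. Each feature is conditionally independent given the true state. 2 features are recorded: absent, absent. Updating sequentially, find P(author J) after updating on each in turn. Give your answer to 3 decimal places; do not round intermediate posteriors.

After 'absent': P(author J) = 0.25·0.9000 / (0.25·0.9000 + 0.8·0.1000) ≈ 0.7377
After 'absent': P(author J) = 0.25·0.7377 / (0.25·0.7377 + 0.8·0.2623) ≈ 0.4678

0.468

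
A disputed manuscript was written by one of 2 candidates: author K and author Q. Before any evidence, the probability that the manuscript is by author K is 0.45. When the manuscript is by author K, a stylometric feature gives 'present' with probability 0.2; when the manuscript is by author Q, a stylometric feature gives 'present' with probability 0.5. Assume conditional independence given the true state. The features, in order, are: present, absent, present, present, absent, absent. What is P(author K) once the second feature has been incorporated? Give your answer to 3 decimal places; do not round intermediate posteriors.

After 'present': P(author K) = 0.2·0.4500 / (0.2·0.4500 + 0.5·0.5500) ≈ 0.2466
After 'absent': P(author K) = 0.8·0.2466 / (0.8·0.2466 + 0.5·0.7534) ≈ 0.3437

0.344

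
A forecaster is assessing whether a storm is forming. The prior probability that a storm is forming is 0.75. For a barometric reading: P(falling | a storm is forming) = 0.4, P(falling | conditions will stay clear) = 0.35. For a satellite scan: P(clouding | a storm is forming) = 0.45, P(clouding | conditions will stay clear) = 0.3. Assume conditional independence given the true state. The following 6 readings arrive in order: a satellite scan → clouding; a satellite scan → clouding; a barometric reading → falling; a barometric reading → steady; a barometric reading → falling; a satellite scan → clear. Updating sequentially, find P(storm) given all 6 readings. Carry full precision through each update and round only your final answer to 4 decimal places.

Apply Bayes' rule sequentially, carrying P(storm) forward.
After a satellite scan='clouding': P(storm) = 0.45·0.7500 / (0.45·0.7500 + 0.3·0.2500) ≈ 0.8182
After a satellite scan='clouding': P(storm) = 0.45·0.8182 / (0.45·0.8182 + 0.3·0.1818) ≈ 0.8710
After a barometric reading='falling': P(storm) = 0.4·0.8710 / (0.4·0.8710 + 0.35·0.1290) ≈ 0.8852
After a barometric reading='steady': P(storm) = 0.6·0.8852 / (0.6·0.8852 + 0.65·0.1148) ≈ 0.8769
After a barometric reading='falling': P(storm) = 0.4·0.8769 / (0.4·0.8769 + 0.35·0.1231) ≈ 0.8906
After a satellite scan='clear': P(storm) = 0.55·0.8906 / (0.55·0.8906 + 0.7·0.1094) ≈ 0.8648

0.8648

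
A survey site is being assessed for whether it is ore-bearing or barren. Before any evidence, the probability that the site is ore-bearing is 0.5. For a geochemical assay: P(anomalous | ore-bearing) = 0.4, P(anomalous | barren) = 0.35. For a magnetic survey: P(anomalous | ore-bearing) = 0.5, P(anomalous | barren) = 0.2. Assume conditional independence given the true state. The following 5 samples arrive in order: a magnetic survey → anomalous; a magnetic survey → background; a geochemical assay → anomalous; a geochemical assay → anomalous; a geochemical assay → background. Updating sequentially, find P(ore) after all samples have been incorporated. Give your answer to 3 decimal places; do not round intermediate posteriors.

After a magnetic survey='anomalous': P(ore) = 0.5·0.5000 / (0.5·0.5000 + 0.2·0.5000) ≈ 0.7143
After a magnetic survey='background': P(ore) = 0.5·0.7143 / (0.5·0.7143 + 0.8·0.2857) ≈ 0.6098
After a geochemical assay='anomalous': P(ore) = 0.4·0.6098 / (0.4·0.6098 + 0.35·0.3902) ≈ 0.6410
After a geochemical assay='anomalous': P(ore) = 0.4·0.6410 / (0.4·0.6410 + 0.35·0.3590) ≈ 0.6711
After a geochemical assay='background': P(ore) = 0.6·0.6711 / (0.6·0.6711 + 0.65·0.3289) ≈ 0.6532

0.653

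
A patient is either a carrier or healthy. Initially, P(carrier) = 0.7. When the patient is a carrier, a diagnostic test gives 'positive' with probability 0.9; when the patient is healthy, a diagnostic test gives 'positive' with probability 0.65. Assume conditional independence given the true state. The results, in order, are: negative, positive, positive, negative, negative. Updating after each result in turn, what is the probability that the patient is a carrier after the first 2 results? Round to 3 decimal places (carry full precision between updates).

0.480

Each posterior becomes the prior for the next update.
After 'negative': P(carrier) = 0.1·0.7000 / (0.1·0.7000 + 0.35·0.3000) ≈ 0.4000
After 'positive': P(carrier) = 0.9·0.4000 / (0.9·0.4000 + 0.65·0.6000) ≈ 0.4800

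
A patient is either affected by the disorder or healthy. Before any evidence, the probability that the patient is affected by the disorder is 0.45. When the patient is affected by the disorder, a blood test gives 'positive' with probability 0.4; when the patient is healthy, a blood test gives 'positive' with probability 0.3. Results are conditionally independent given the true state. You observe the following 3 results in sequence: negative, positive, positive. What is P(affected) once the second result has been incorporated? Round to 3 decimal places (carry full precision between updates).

0.483

After 'negative': P(affected) = 0.6·0.4500 / (0.6·0.4500 + 0.7·0.5500) ≈ 0.4122
After 'positive': P(affected) = 0.4·0.4122 / (0.4·0.4122 + 0.3·0.5878) ≈ 0.4832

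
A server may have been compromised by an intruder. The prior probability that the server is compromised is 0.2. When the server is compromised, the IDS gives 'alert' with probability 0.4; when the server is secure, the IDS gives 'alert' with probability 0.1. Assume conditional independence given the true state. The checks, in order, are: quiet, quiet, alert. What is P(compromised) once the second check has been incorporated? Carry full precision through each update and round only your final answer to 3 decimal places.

0.100

Apply Bayes' rule sequentially, carrying P(compromised) forward.
After 'quiet': P(compromised) = 0.6·0.2000 / (0.6·0.2000 + 0.9·0.8000) ≈ 0.1429
After 'quiet': P(compromised) = 0.6·0.1429 / (0.6·0.1429 + 0.9·0.8571) ≈ 0.1000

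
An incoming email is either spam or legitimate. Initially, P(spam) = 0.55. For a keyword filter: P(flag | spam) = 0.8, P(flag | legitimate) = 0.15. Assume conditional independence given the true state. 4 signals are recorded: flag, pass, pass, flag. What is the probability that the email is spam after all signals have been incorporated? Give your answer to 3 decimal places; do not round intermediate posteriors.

After 'flag': P(spam) = 0.8·0.5500 / (0.8·0.5500 + 0.15·0.4500) ≈ 0.8670
After 'pass': P(spam) = 0.2·0.8670 / (0.2·0.8670 + 0.85·0.1330) ≈ 0.6053
After 'pass': P(spam) = 0.2·0.6053 / (0.2·0.6053 + 0.85·0.3947) ≈ 0.2652
After 'flag': P(spam) = 0.8·0.2652 / (0.8·0.2652 + 0.15·0.7348) ≈ 0.6581

0.658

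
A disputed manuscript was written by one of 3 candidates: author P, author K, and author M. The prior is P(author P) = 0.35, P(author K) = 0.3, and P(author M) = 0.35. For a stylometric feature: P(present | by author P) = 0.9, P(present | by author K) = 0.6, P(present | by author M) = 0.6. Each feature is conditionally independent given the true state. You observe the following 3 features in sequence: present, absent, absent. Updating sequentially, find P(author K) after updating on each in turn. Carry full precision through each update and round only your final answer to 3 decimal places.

Each posterior becomes the prior for the next update.
After 'present': normaliser = 0.9·0.3500 + 0.6·0.3000 + 0.6·0.3500; P(author P) ≈ 0.4468, P(author K) ≈ 0.2553, P(author M) ≈ 0.2979
After 'absent': normaliser = 0.1·0.4468 + 0.4·0.2553 + 0.4·0.2979; P(author P) ≈ 0.1680, P(author K) ≈ 0.3840, P(author M) ≈ 0.4480
After 'absent': normaliser = 0.1·0.1680 + 0.4·0.3840 + 0.4·0.4480; P(author P) ≈ 0.0481, P(author K) ≈ 0.4394, P(author M) ≈ 0.5126

0.439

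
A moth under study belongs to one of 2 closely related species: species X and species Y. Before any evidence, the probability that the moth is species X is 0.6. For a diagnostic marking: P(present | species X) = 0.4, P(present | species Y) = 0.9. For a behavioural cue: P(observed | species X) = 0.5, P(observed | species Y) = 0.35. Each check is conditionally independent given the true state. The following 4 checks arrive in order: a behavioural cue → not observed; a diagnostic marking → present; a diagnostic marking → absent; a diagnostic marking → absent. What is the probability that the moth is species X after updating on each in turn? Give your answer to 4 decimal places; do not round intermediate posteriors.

Each posterior becomes the prior for the next update.
After a behavioural cue='not observed': P(species X) = 0.5·0.6000 / (0.5·0.6000 + 0.65·0.4000) ≈ 0.5357
After a diagnostic marking='present': P(species X) = 0.4·0.5357 / (0.4·0.5357 + 0.9·0.4643) ≈ 0.3390
After a diagnostic marking='absent': P(species X) = 0.6·0.3390 / (0.6·0.3390 + 0.1·0.6610) ≈ 0.7547
After a diagnostic marking='absent': P(species X) = 0.6·0.7547 / (0.6·0.7547 + 0.1·0.2453) ≈ 0.9486

0.9486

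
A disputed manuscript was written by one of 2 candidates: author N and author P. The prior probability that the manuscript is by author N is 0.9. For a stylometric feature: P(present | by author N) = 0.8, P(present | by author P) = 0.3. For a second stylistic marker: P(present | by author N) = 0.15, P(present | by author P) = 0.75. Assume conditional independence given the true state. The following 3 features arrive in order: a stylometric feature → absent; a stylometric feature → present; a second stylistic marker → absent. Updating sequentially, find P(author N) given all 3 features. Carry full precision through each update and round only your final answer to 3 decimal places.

After a stylometric feature='absent': P(author N) = 0.2·0.9000 / (0.2·0.9000 + 0.7·0.1000) ≈ 0.7200
After a stylometric feature='present': P(author N) = 0.8·0.7200 / (0.8·0.7200 + 0.3·0.2800) ≈ 0.8727
After a second stylistic marker='absent': P(author N) = 0.85·0.8727 / (0.85·0.8727 + 0.25·0.1273) ≈ 0.9589

0.959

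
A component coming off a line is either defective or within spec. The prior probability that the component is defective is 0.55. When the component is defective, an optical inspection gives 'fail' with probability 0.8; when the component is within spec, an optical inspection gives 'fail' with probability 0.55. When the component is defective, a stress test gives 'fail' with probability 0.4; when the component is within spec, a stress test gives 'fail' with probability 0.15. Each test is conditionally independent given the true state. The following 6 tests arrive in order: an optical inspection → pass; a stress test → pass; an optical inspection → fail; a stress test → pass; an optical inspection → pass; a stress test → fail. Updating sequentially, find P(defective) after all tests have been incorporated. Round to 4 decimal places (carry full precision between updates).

0.3182

After an optical inspection='pass': P(defective) = 0.2·0.5500 / (0.2·0.5500 + 0.45·0.4500) ≈ 0.3520
After a stress test='pass': P(defective) = 0.6·0.3520 / (0.6·0.3520 + 0.85·0.6480) ≈ 0.2772
After an optical inspection='fail': P(defective) = 0.8·0.2772 / (0.8·0.2772 + 0.55·0.7228) ≈ 0.3580
After a stress test='pass': P(defective) = 0.6·0.3580 / (0.6·0.3580 + 0.85·0.6420) ≈ 0.2825
After an optical inspection='pass': P(defective) = 0.2·0.2825 / (0.2·0.2825 + 0.45·0.7175) ≈ 0.1489
After a stress test='fail': P(defective) = 0.4·0.1489 / (0.4·0.1489 + 0.15·0.8511) ≈ 0.3182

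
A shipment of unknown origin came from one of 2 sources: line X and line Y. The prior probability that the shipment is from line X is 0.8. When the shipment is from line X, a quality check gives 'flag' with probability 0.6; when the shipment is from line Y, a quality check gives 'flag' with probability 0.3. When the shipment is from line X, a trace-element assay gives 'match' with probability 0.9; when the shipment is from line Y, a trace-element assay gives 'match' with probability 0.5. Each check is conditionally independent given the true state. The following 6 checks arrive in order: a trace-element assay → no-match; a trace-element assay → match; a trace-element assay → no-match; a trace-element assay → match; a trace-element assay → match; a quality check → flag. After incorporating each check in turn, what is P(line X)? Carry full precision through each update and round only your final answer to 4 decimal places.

After a trace-element assay='no-match': P(line X) = 0.1·0.8000 / (0.1·0.8000 + 0.5·0.2000) ≈ 0.4444
After a trace-element assay='match': P(line X) = 0.9·0.4444 / (0.9·0.4444 + 0.5·0.5556) ≈ 0.5902
After a trace-element assay='no-match': P(line X) = 0.1·0.5902 / (0.1·0.5902 + 0.5·0.4098) ≈ 0.2236
After a trace-element assay='match': P(line X) = 0.9·0.2236 / (0.9·0.2236 + 0.5·0.7764) ≈ 0.3414
After a trace-element assay='match': P(line X) = 0.9·0.3414 / (0.9·0.3414 + 0.5·0.6586) ≈ 0.4827
After a quality check='flag': P(line X) = 0.6·0.4827 / (0.6·0.4827 + 0.3·0.5173) ≈ 0.6511

0.6511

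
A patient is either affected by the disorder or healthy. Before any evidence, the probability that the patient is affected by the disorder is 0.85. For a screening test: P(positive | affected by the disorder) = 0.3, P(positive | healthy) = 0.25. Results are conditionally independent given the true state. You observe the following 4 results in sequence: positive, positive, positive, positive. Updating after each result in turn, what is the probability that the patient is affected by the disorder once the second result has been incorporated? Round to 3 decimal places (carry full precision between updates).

0.891

After 'positive': P(affected) = 0.3·0.8500 / (0.3·0.8500 + 0.25·0.1500) ≈ 0.8718
After 'positive': P(affected) = 0.3·0.8718 / (0.3·0.8718 + 0.25·0.1282) ≈ 0.8908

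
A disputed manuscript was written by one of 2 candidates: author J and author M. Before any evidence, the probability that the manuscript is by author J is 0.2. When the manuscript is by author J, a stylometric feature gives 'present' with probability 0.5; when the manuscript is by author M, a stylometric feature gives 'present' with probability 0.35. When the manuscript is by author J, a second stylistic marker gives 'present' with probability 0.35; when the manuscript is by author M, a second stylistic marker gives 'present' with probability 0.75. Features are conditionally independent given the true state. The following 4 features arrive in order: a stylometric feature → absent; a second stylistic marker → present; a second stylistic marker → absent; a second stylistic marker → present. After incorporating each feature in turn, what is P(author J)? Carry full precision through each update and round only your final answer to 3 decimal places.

0.098

After a stylometric feature='absent': P(author J) = 0.5·0.2000 / (0.5·0.2000 + 0.65·0.8000) ≈ 0.1613
After a second stylistic marker='present': P(author J) = 0.35·0.1613 / (0.35·0.1613 + 0.75·0.8387) ≈ 0.0824
After a second stylistic marker='absent': P(author J) = 0.65·0.0824 / (0.65·0.0824 + 0.25·0.9176) ≈ 0.1892
After a second stylistic marker='present': P(author J) = 0.35·0.1892 / (0.35·0.1892 + 0.75·0.8108) ≈ 0.0982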